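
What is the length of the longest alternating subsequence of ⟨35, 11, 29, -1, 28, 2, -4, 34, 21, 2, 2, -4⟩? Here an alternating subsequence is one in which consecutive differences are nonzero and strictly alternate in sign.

8

Track the best alternating length ending on an up-step vs a down-step at each position: up/down = 1/1, 1/2, 3/2, 1/4, 5/4, 5/6, 1/6, 7/2, 7/8, 7/8, 7/8, 1/8.
The maximum over both is 8; one such subsequence is 35, 11, 29, -1, 28, 2, 34, 21.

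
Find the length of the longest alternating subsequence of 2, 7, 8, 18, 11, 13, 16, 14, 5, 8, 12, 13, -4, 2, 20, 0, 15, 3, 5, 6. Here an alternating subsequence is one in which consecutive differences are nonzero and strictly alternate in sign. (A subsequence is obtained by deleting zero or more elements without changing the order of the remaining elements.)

A longest alternating subsequence is 2, 18, 11, 13, 5, 8, -4, 2, 0, 15, 3, 5 (positions 1,4,5,6,9,10,13,14,16,17,18,19); its 11 consecutive differences strictly alternate in sign, and length 12 is optimal.

12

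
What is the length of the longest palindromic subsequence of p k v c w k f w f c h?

5

Using dp[i][j] = 2 + dp[i+1][j−1] if the ends match, else max(dp[i+1][j], dp[i][j−1]):
dp[1][11] = 5. A witness is cfwfc at positions 4,7,8,9,10.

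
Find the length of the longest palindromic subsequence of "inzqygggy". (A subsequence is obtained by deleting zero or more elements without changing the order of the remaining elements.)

5

Using dp[i][j] = 2 + dp[i+1][j−1] if the ends match, else max(dp[i+1][j], dp[i][j−1]):
dp[1][9] = 5. A witness is ygggy at positions 5,6,7,8,9.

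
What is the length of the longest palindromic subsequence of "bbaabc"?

4

Using dp[i][j] = 2 + dp[i+1][j−1] if the ends match, else max(dp[i+1][j], dp[i][j−1]):
dp[1][6] = 4. A witness is baab at positions 2,3,4,5.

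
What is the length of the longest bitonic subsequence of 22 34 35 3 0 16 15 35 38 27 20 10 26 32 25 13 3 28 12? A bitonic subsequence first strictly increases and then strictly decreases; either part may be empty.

Let inc[i] be the LIS ending at i and dec[i] the longest strictly decreasing subsequence starting at i. inc = [1, 2, 3, 1, 1, 2, 2, 3, 4, 3, 3, 2, 4, 5, 4, 3, 2, 5, 3], dec = [5, 6, 6, 2, 1, 4, 3, 6, 6, 5, 3, 2, 4, 4, 3, 2, 1, 2, 1].
max_i inc[i]+dec[i]−1 = 9, with one witness 22, 34, 35, 38, 27, 26, 25, 13, 12.

9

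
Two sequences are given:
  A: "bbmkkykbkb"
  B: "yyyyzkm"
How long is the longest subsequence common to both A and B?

A longest common subsequence is yk (length 2); the LCS DP confirms no longer common subsequence exists.

2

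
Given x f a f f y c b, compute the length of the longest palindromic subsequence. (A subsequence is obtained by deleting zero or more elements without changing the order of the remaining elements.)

3

One longest palindromic subsequence is fff (positions 2,4,5); it reads the same forward and backward, and the interval DP gives dp[1][8] = 3.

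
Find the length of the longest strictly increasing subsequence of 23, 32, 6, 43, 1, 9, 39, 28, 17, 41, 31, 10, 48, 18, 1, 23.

One longest increasing subsequence is 23, 32, 39, 41, 48 (positions 1,2,7,10,13), of length 5; no longer one exists.

5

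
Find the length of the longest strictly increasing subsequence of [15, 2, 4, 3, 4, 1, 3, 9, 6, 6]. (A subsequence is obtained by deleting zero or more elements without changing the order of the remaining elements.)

One longest increasing subsequence is 2, 3, 4, 9 (positions 2,4,5,8), of length 4; no longer one exists.

4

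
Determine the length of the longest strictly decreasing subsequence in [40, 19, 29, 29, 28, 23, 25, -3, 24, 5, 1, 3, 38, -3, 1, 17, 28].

8

Let dp[i] be the longest decreasing subsequence ending at position i. Then dp = [1, 2, 2, 2, 3, 4, 4, 5, 5, 6, 7, 7, 2, 8, 8, 6, 3].
The maximum is 8; one witness is 40, 29, 28, 25, 24, 5, 1, -3 at positions 1,3,5,7,9,10,11,14.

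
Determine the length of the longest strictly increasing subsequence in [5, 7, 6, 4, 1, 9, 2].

3

One longest increasing subsequence is 5, 7, 9 (positions 1,2,6), of length 3; no longer one exists.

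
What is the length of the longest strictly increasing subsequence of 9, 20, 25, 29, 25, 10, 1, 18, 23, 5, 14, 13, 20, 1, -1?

One longest increasing subsequence is 9, 20, 25, 29 (positions 1,2,3,4), of length 4; no longer one exists.

4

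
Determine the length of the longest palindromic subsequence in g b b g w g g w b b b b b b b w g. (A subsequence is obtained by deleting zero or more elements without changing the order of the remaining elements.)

Using dp[i][j] = 2 + dp[i+1][j−1] if the ends match, else max(dp[i+1][j], dp[i][j−1]):
dp[1][17] = 11. A witness is gwbbbbbbbwg at positions 1,5,9,10,11,12,13,14,15,16,17.

11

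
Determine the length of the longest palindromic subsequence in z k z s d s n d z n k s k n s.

One longest palindromic subsequence is snkskns (positions 4,7,11,12,13,14,15); it reads the same forward and backward, and the interval DP gives dp[1][15] = 7.

7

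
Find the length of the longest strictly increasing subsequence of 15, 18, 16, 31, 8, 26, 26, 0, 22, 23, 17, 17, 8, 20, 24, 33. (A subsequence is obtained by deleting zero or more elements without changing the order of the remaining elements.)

6

One longest increasing subsequence is 15, 18, 22, 23, 24, 33 (positions 1,2,9,10,15,16), of length 6; no longer one exists.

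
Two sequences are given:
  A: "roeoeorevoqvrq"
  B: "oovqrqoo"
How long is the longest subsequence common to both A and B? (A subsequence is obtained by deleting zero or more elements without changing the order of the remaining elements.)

A longest common subsequence is oovqrq (length 6); the LCS DP confirms no longer common subsequence exists.

6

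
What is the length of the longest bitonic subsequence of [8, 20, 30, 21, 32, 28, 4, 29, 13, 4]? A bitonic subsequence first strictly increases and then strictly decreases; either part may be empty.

Let inc[i] be the LIS ending at i and dec[i] the longest strictly decreasing subsequence starting at i. inc = [1, 2, 3, 3, 4, 4, 1, 5, 2, 1], dec = [2, 3, 4, 3, 4, 3, 1, 3, 2, 1].
max_i inc[i]+dec[i]−1 = 7, with one witness 8, 20, 30, 32, 29, 13, 4.

7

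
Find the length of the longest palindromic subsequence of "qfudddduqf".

8

One longest palindromic subsequence is fudddduf (positions 2,3,4,5,6,7,8,10); it reads the same forward and backward, and the interval DP gives dp[1][10] = 8.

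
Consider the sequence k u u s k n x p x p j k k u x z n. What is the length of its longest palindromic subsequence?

Using dp[i][j] = 2 + dp[i+1][j−1] if the ends match, else max(dp[i+1][j], dp[i][j−1]):
dp[1][17] = 7. A witness is nxpxpxn at positions 6,7,8,9,10,15,17.

7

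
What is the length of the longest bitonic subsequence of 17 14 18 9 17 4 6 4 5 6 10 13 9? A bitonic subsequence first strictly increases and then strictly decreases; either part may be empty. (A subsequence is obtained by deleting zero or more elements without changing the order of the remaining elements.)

6

Let inc[i] be the LIS ending at i and dec[i] the longest strictly decreasing subsequence starting at i. inc = [1, 1, 2, 1, 2, 1, 2, 1, 2, 3, 4, 5, 4], dec = [5, 4, 4, 3, 3, 1, 2, 1, 1, 1, 2, 2, 1].
max_i inc[i]+dec[i]−1 = 6, with one witness 4, 5, 6, 10, 13, 9.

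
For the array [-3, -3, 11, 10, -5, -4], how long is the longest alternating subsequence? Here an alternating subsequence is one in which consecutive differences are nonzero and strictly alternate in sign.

A longest alternating subsequence is -3, 11, -5, -4 (positions 1,3,5,6); its 3 consecutive differences strictly alternate in sign, and length 4 is optimal.

4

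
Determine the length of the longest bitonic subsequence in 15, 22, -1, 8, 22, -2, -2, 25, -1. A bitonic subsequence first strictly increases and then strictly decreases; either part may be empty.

5

One longest bitonic subsequence is -1, 8, 22, 25, -1 (positions 3,4,5,8,9): it rises to 25 then falls. Length 5 is optimal.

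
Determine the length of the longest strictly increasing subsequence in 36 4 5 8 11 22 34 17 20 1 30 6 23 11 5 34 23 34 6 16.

Scanning left to right, the best length ending at each element is: 36→1, 4→1, 5→2, 8→3, 11→4, 22→5, 34→6, 17→5, 20→6, 1→1, 30→7, 6→3, 23→7, 11→4, 5→2, 34→8, 23→7, 34→8, 6→3, 16→5.
So the longest increasing subsequence has length 8, e.g. 4, 5, 8, 11, 17, 20, 30, 34.

8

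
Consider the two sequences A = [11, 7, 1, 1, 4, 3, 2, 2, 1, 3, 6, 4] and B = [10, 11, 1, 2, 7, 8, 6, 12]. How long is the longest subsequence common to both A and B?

4

Backtracking the LCS table gives one alignment: 11 (A1,B2) → 1 (A4,B3) → 2 (A7,B4) → 6 (A11,B7).
So the longest common subsequence has length 4.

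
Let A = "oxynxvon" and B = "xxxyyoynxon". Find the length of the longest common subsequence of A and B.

A longest common subsequence is oynxon (length 6); the LCS DP confirms no longer common subsequence exists.

6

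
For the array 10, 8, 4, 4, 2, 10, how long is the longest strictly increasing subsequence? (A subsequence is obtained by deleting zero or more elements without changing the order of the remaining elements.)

Scanning left to right, the best length ending at each element is: 10→1, 8→1, 4→1, 4→1, 2→1, 10→2.
So the longest increasing subsequence has length 2, e.g. 8, 10.

2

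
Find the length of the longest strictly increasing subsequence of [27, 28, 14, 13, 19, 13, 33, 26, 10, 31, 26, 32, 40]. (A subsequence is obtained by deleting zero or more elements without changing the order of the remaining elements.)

6

One longest increasing subsequence is 14, 19, 26, 31, 32, 40 (positions 3,5,8,10,12,13), of length 6; no longer one exists.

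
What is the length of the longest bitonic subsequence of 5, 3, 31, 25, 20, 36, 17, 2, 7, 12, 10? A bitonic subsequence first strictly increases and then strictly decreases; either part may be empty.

One longest bitonic subsequence is 5, 31, 25, 20, 17, 12, 10 (positions 1,3,4,5,7,10,11): it rises to 31 then falls. Length 7 is optimal.

7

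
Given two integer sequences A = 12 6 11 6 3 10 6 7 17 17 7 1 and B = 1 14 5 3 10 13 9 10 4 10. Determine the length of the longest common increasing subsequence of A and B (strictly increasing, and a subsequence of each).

2

For each value that appears in both, track the longest common increasing run ending there.
The best achievable length is 2; one witness is 3, 10 (A-positions 5,6, B-positions 4,5).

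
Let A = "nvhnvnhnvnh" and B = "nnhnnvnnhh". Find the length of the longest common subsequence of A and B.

Backtracking the LCS table gives one alignment: n (A1,B2) → h (A3,B3) → n (A4,B5) → v (A5,B6) → n (A6,B8) → h (A7,B9) → h (A11,B10).
So the longest common subsequence has length 7.

7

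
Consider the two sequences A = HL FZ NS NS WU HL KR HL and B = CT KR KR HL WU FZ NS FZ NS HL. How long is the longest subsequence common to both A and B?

A longest common subsequence is HL, FZ, NS, NS, HL (length 5); the LCS DP confirms no longer common subsequence exists.

5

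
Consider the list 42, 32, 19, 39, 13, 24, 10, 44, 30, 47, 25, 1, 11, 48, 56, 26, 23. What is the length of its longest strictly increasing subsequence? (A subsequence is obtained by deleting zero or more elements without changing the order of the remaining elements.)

Let dp[i] be the longest increasing subsequence ending at position i. Then dp = [1, 1, 1, 2, 1, 2, 1, 3, 3, 4, 3, 1, 2, 5, 6, 4, 3].
The maximum is 6; one witness is 32, 39, 44, 47, 48, 56 at positions 2,4,8,10,14,15.

6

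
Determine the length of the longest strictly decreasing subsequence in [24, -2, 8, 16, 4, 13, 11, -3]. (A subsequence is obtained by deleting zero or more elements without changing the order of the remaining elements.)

One longest decreasing subsequence is 24, 16, 13, 11, -3 (positions 1,4,6,7,8), of length 5; no longer one exists.

5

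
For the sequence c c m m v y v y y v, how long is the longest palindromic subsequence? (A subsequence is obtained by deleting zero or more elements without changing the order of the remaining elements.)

Using dp[i][j] = 2 + dp[i+1][j−1] if the ends match, else max(dp[i+1][j], dp[i][j−1]):
dp[1][10] = 5. A witness is vyyyv at positions 5,6,8,9,10.

5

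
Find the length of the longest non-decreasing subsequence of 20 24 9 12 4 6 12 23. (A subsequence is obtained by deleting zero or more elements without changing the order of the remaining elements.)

One longest non-decreasing subsequence is 9, 12, 12, 23 (positions 3,4,7,8), of length 4; no longer one exists.

4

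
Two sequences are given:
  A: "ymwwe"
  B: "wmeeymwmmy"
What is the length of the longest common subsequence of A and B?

Backtracking the LCS table gives one alignment: y (A1,B5) → m (A2,B6) → w (A3,B7).
So the longest common subsequence has length 3.

3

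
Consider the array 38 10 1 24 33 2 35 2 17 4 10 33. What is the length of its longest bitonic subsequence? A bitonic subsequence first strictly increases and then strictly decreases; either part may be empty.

One longest bitonic subsequence is 10, 24, 33, 35, 17, 10 (positions 2,4,5,7,9,11): it rises to 35 then falls. Length 6 is optimal.

6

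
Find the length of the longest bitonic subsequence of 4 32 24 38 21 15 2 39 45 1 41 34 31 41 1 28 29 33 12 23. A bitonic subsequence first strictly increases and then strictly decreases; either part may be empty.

10

One longest bitonic subsequence is 4, 32, 38, 39, 45, 41, 34, 31, 29, 23 (positions 1,2,4,8,9,11,12,13,17,20): it rises to 45 then falls. Length 10 is optimal.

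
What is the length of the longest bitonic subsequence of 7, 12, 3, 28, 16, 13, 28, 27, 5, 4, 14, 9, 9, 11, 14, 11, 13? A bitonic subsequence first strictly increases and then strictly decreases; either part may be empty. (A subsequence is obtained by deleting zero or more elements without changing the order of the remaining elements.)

7

One longest bitonic subsequence is 7, 12, 28, 16, 13, 5, 4 (positions 1,2,4,5,6,9,10): it rises to 28 then falls. Length 7 is optimal.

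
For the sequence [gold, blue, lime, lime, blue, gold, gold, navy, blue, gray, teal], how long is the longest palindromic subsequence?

6

One longest palindromic subsequence is gold blue lime lime blue gold (positions 1,2,3,4,5,7); it reads the same forward and backward, and the interval DP gives dp[1][11] = 6.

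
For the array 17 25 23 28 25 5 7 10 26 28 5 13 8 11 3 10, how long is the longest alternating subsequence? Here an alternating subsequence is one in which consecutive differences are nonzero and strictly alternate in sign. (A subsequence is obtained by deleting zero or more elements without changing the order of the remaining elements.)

12

A longest alternating subsequence is 17, 25, 23, 28, 5, 7, 5, 13, 8, 11, 3, 10 (positions 1,2,3,4,6,7,11,12,13,14,15,16); its 11 consecutive differences strictly alternate in sign, and length 12 is optimal.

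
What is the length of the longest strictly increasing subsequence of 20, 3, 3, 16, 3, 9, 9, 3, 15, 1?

Let dp[i] be the longest increasing subsequence ending at position i. Then dp = [1, 1, 1, 2, 1, 2, 2, 1, 3, 1].
The maximum is 3; one witness is 3, 9, 15 at positions 2,6,9.

3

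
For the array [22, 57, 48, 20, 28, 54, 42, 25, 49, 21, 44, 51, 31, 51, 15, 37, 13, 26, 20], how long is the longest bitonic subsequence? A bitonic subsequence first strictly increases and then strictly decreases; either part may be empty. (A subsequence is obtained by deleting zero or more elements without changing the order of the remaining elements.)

One longest bitonic subsequence is 22, 57, 54, 49, 44, 37, 26, 20 (positions 1,2,6,9,11,16,18,19): it rises to 57 then falls. Length 8 is optimal.

8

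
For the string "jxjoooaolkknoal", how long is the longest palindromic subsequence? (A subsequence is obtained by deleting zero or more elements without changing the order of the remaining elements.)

Using dp[i][j] = 2 + dp[i+1][j−1] if the ends match, else max(dp[i+1][j], dp[i][j−1]):
dp[1][15] = 6. A witness is aokkoa at positions 7,8,10,11,13,14.

6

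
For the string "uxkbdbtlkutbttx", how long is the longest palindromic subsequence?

7

Using dp[i][j] = 2 + dp[i+1][j−1] if the ends match, else max(dp[i+1][j], dp[i][j−1]):
dp[1][15] = 7. A witness is xttbttx at positions 2,7,11,12,13,14,15.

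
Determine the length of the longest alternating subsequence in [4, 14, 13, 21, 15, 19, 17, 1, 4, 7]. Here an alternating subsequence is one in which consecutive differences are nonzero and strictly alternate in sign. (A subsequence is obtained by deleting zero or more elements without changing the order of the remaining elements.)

A longest alternating subsequence is 4, 14, 13, 21, 15, 19, 1, 4 (positions 1,2,3,4,5,6,8,9); its 7 consecutive differences strictly alternate in sign, and length 8 is optimal.

8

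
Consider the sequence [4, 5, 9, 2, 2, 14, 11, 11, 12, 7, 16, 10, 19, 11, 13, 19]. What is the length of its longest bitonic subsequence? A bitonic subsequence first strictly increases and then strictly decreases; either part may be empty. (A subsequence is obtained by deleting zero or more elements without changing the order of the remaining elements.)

One longest bitonic subsequence is 4, 5, 9, 11, 12, 16, 19, 13 (positions 1,2,3,7,9,11,13,15): it rises to 19 then falls. Length 8 is optimal.

8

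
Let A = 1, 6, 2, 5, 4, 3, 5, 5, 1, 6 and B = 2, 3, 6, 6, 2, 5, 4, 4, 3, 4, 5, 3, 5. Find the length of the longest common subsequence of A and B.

A longest common subsequence is 6, 2, 5, 4, 3, 5, 5 (length 7); the LCS DP confirms no longer common subsequence exists.

7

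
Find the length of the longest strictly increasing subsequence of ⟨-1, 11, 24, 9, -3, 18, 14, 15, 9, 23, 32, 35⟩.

Scanning left to right, the best length ending at each element is: -1→1, 11→2, 24→3, 9→2, -3→1, 18→3, 14→3, 15→4, 9→2, 23→5, 32→6, 35→7.
So the longest increasing subsequence has length 7, e.g. -1, 11, 14, 15, 23, 32, 35.

7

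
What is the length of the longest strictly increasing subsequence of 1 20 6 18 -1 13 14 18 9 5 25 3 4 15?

Let dp[i] be the longest increasing subsequence ending at position i. Then dp = [1, 2, 2, 3, 1, 3, 4, 5, 3, 2, 6, 2, 3, 5].
The maximum is 6; one witness is 1, 6, 13, 14, 18, 25 at positions 1,3,6,7,8,11.

6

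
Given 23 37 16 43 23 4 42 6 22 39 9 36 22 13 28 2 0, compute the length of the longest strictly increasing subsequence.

5

Let dp[i] be the longest increasing subsequence ending at position i. Then dp = [1, 2, 1, 3, 2, 1, 3, 2, 3, 4, 3, 4, 4, 4, 5, 1, 1].
The maximum is 5; one witness is 4, 6, 9, 22, 28 at positions 6,8,11,13,15.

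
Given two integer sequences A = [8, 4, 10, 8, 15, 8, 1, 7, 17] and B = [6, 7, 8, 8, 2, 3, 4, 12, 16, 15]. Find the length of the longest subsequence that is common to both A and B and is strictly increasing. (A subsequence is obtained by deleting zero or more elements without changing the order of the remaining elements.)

2

For each value that appears in both, track the longest common increasing run ending there.
The best achievable length is 2; one witness is 8, 15 (A-positions 1,5, B-positions 3,10).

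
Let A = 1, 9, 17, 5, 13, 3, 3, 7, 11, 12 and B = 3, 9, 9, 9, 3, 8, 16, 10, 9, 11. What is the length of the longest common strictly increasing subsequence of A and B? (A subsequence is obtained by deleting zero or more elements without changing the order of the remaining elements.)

2

A longest common strictly increasing subsequence is 3, 11 (length 2); it appears in order in both A and B, and no longer such subsequence exists.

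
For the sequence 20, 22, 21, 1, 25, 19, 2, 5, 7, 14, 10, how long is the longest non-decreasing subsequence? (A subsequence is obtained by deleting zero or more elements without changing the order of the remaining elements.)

Let dp[i] be the longest non-decreasing subsequence ending at position i. Then dp = [1, 2, 2, 1, 3, 2, 2, 3, 4, 5, 5].
The maximum is 5; one witness is 1, 2, 5, 7, 14 at positions 4,7,8,9,10.

5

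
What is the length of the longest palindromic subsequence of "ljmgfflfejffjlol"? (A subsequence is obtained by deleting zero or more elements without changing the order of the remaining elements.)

9

One longest palindromic subsequence is ljffjffjl (positions 1,2,5,6,10,11,12,13,16); it reads the same forward and backward, and the interval DP gives dp[1][16] = 9.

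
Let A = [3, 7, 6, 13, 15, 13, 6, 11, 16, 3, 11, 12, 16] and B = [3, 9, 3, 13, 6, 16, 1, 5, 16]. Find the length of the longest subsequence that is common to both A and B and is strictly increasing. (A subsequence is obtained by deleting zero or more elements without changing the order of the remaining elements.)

3

A longest common strictly increasing subsequence is 3, 13, 16 (length 3); it appears in order in both A and B, and no longer such subsequence exists.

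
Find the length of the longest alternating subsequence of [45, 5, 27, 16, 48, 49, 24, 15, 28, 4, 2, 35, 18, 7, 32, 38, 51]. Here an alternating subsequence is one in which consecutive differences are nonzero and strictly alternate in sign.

11

A longest alternating subsequence is 45, 5, 27, 16, 48, 24, 28, 4, 35, 18, 32 (positions 1,2,3,4,5,7,9,10,12,13,15); its 10 consecutive differences strictly alternate in sign, and length 11 is optimal.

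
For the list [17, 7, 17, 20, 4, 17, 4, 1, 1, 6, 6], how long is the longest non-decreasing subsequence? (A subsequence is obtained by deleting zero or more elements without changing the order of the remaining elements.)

One longest non-decreasing subsequence is 4, 4, 6, 6 (positions 5,7,10,11), of length 4; no longer one exists.

4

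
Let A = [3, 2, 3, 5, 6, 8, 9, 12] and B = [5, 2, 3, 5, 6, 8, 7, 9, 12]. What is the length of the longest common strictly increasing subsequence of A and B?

For each value that appears in both, track the longest common increasing run ending there.
The best achievable length is 7; one witness is 2, 3, 5, 6, 8, 9, 12 (A-positions 2,3,4,5,6,7,8, B-positions 2,3,4,5,6,8,9).

7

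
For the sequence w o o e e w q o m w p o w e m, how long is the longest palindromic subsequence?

8

One longest palindromic subsequence is wooeeoow (positions 1,2,3,4,5,8,12,13); it reads the same forward and backward, and the interval DP gives dp[1][15] = 8.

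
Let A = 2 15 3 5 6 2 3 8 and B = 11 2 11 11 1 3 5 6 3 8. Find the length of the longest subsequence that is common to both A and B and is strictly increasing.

5

A longest common strictly increasing subsequence is 2, 3, 5, 6, 8 (length 5); it appears in order in both A and B, and no longer such subsequence exists.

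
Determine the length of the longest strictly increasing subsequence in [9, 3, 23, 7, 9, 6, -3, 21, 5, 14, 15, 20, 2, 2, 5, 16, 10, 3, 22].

7

Scanning left to right, the best length ending at each element is: 9→1, 3→1, 23→2, 7→2, 9→3, 6→2, -3→1, 21→4, 5→2, 14→4, 15→5, 20→6, 2→2, 2→2, 5→3, 16→6, 10→4, 3→3, 22→7.
So the longest increasing subsequence has length 7, e.g. 3, 7, 9, 14, 15, 20, 22.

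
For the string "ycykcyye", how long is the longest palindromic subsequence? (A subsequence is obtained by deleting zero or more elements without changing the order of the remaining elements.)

One longest palindromic subsequence is yycyy (positions 1,3,5,6,7); it reads the same forward and backward, and the interval DP gives dp[1][8] = 5.

5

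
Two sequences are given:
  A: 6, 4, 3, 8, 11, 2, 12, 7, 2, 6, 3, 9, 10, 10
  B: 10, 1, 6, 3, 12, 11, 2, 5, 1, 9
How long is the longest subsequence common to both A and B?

A longest common subsequence is 6, 3, 11, 2, 9 (length 5); the LCS DP confirms no longer common subsequence exists.

5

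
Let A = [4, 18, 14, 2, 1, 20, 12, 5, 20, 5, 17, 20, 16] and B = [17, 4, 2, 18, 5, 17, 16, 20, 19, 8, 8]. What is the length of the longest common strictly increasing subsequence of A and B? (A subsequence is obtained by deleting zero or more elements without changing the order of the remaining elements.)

A longest common strictly increasing subsequence is 4, 5, 17, 20 (length 4); it appears in order in both A and B, and no longer such subsequence exists.

4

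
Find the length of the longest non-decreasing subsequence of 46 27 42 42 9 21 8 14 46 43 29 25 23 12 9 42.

One longest non-decreasing subsequence is 27, 42, 42, 46 (positions 2,3,4,9), of length 4; no longer one exists.

4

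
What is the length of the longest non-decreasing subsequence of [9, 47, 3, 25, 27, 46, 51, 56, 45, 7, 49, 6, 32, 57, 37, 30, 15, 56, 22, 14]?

Let dp[i] be the longest non-decreasing subsequence ending at position i. Then dp = [1, 2, 1, 2, 3, 4, 5, 6, 4, 2, 5, 2, 4, 7, 5, 4, 3, 7, 4, 3].
The maximum is 7; one witness is 9, 25, 27, 46, 51, 56, 57 at positions 1,4,5,6,7,8,14.

7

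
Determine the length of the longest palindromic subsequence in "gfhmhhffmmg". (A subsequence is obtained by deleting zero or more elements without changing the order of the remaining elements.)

One longest palindromic subsequence is gfhhhfg (positions 1,2,3,5,6,8,11); it reads the same forward and backward, and the interval DP gives dp[1][11] = 7.

7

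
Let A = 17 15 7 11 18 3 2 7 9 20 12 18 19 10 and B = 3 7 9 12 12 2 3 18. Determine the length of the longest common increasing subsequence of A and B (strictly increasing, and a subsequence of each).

5

A longest common strictly increasing subsequence is 3, 7, 9, 12, 18 (length 5); it appears in order in both A and B, and no longer such subsequence exists.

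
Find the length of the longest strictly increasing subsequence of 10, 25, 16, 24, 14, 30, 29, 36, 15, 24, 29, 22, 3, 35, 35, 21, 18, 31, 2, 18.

Let dp[i] be the longest increasing subsequence ending at position i. Then dp = [1, 2, 2, 3, 2, 4, 4, 5, 3, 4, 5, 4, 1, 6, 6, 4, 4, 6, 1, 4].
The maximum is 6; one witness is 10, 14, 15, 24, 29, 35 at positions 1,5,9,10,11,14.

6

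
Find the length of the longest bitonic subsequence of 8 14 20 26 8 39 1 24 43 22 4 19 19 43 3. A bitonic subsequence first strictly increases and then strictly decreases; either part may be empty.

9

One longest bitonic subsequence is 8, 14, 20, 26, 39, 24, 22, 19, 3 (positions 1,2,3,4,6,8,10,13,15): it rises to 39 then falls. Length 9 is optimal.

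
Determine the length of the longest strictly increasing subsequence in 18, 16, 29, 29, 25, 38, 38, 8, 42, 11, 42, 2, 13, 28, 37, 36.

5

Let dp[i] be the longest increasing subsequence ending at position i. Then dp = [1, 1, 2, 2, 2, 3, 3, 1, 4, 2, 4, 1, 3, 4, 5, 5].
The maximum is 5; one witness is 8, 11, 13, 28, 37 at positions 8,10,13,14,15.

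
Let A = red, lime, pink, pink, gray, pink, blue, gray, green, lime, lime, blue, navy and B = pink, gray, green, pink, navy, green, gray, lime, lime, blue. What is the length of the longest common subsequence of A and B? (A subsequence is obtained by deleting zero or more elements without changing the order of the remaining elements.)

Backtracking the LCS table gives one alignment: pink (A4,B1) → gray (A5,B2) → pink (A6,B4) → gray (A8,B7) → lime (A10,B8) → lime (A11,B9) → blue (A12,B10).
So the longest common subsequence has length 7.

7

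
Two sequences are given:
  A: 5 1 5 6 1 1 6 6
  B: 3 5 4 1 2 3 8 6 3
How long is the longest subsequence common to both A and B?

A longest common subsequence is 5, 1, 6 (length 3); the LCS DP confirms no longer common subsequence exists.

3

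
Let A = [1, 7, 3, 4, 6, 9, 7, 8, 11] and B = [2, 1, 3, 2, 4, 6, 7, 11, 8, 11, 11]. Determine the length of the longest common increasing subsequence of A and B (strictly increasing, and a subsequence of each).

A longest common strictly increasing subsequence is 1, 3, 4, 6, 7, 8, 11 (length 7); it appears in order in both A and B, and no longer such subsequence exists.

7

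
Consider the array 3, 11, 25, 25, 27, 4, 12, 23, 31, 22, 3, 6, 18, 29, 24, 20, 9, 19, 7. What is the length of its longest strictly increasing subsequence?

5

Let dp[i] be the longest increasing subsequence ending at position i. Then dp = [1, 2, 3, 3, 4, 2, 3, 4, 5, 4, 1, 3, 4, 5, 5, 5, 4, 5, 4].
The maximum is 5; one witness is 3, 11, 25, 27, 31 at positions 1,2,3,5,9.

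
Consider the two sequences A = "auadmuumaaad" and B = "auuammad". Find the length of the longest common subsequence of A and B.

7

A longest common subsequence is auammad (length 7); the LCS DP confirms no longer common subsequence exists.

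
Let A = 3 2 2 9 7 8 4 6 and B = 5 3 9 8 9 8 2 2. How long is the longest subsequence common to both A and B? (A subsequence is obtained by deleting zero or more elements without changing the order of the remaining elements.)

3

A longest common subsequence is 3, 2, 2 (length 3); the LCS DP confirms no longer common subsequence exists.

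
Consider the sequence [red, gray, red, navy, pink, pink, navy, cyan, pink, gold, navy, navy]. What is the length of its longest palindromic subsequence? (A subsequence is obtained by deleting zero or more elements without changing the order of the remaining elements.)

5

One longest palindromic subsequence is navy navy gold navy navy (positions 4,7,10,11,12); it reads the same forward and backward, and the interval DP gives dp[1][12] = 5.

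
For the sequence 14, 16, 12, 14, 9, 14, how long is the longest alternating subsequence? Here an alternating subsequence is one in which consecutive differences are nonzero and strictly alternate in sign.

A longest alternating subsequence is 14, 16, 12, 14, 9, 14 (positions 1,2,3,4,5,6); its 5 consecutive differences strictly alternate in sign, and length 6 is optimal.

6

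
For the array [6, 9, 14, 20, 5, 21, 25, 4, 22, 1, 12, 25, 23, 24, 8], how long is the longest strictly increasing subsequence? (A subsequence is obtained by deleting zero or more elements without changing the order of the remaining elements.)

8

Scanning left to right, the best length ending at each element is: 6→1, 9→2, 14→3, 20→4, 5→1, 21→5, 25→6, 4→1, 22→6, 1→1, 12→3, 25→7, 23→7, 24→8, 8→2.
So the longest increasing subsequence has length 8, e.g. 6, 9, 14, 20, 21, 22, 23, 24.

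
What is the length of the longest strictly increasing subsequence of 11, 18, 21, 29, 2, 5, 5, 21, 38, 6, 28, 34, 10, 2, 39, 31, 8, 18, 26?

Let dp[i] be the longest increasing subsequence ending at position i. Then dp = [1, 2, 3, 4, 1, 2, 2, 3, 5, 3, 4, 5, 4, 1, 6, 5, 4, 5, 6].
The maximum is 6; one witness is 11, 18, 21, 29, 38, 39 at positions 1,2,3,4,9,15.

6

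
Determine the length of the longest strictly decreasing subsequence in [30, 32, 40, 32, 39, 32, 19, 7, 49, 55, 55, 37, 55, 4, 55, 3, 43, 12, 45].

One longest decreasing subsequence is 40, 39, 32, 19, 7, 4, 3 (positions 3,5,6,7,8,14,16), of length 7; no longer one exists.

7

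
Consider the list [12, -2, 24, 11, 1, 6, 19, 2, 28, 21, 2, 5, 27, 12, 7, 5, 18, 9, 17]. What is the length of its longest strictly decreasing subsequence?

5

Let dp[i] be the longest decreasing subsequence ending at position i. Then dp = [1, 2, 1, 2, 3, 3, 2, 4, 1, 2, 4, 4, 2, 3, 4, 5, 3, 4, 4].
The maximum is 5; one witness is 24, 19, 12, 7, 5 at positions 3,7,14,15,16.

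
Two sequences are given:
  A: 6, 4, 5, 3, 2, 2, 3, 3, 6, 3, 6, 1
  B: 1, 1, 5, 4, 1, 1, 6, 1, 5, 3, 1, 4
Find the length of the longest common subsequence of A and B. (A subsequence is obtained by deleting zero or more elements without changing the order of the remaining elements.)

Backtracking the LCS table gives one alignment: 6 (A1,B7) → 5 (A3,B9) → 3 (A10,B10) → 1 (A12,B11).
So the longest common subsequence has length 4.

4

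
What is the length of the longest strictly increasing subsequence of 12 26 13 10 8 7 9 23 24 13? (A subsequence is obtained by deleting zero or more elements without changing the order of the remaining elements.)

One longest increasing subsequence is 12, 13, 23, 24 (positions 1,3,8,9), of length 4; no longer one exists.

4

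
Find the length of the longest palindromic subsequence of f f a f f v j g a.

5

One longest palindromic subsequence is ffaff (positions 1,2,3,4,5); it reads the same forward and backward, and the interval DP gives dp[1][9] = 5.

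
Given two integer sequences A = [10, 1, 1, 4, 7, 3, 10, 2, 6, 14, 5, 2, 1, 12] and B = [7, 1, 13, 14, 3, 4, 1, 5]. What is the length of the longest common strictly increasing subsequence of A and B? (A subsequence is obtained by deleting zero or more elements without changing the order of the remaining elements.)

3

For each value that appears in both, track the longest common increasing run ending there.
The best achievable length is 3; one witness is 1, 3, 5 (A-positions 2,6,11, B-positions 2,5,8).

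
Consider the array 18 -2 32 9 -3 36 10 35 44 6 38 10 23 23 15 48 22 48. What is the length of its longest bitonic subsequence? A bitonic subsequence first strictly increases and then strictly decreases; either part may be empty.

8

Let inc[i] be the LIS ending at i and dec[i] the longest strictly decreasing subsequence starting at i. inc = [1, 1, 2, 2, 1, 3, 3, 4, 5, 2, 5, 3, 4, 4, 4, 6, 5, 6], dec = [3, 2, 3, 2, 1, 4, 2, 3, 4, 1, 3, 1, 2, 2, 1, 2, 1, 1].
max_i inc[i]+dec[i]−1 = 8, with one witness -2, 9, 10, 35, 44, 38, 23, 22.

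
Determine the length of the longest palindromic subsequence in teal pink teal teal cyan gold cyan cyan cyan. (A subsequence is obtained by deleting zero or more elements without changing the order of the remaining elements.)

4

One longest palindromic subsequence is cyan cyan cyan cyan (positions 5,7,8,9); it reads the same forward and backward, and the interval DP gives dp[1][9] = 4.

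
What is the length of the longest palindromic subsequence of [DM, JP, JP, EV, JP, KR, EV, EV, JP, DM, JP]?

7

Using dp[i][j] = 2 + dp[i+1][j−1] if the ends match, else max(dp[i+1][j], dp[i][j−1]):
dp[1][11] = 7. A witness is JP JP EV EV EV JP JP at positions 2,3,4,7,8,9,11.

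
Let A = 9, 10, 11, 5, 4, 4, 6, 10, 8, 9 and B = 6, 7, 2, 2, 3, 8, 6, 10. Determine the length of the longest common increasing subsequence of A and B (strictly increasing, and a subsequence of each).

For each value that appears in both, track the longest common increasing run ending there.
The best achievable length is 2; one witness is 6, 8 (A-positions 7,9, B-positions 1,6).

2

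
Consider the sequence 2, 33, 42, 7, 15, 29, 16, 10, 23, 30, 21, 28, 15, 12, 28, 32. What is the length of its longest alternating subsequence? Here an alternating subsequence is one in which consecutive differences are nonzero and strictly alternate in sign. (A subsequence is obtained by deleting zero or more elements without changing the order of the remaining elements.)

A longest alternating subsequence is 2, 33, 7, 29, 16, 23, 21, 28, 15, 28 (positions 1,2,4,6,7,9,11,12,13,15); its 9 consecutive differences strictly alternate in sign, and length 10 is optimal.

10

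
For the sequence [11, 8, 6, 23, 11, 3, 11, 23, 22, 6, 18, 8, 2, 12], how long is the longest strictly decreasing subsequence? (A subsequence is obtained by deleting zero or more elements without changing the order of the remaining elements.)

5

Let dp[i] be the longest decreasing subsequence ending at position i. Then dp = [1, 2, 3, 1, 2, 4, 2, 1, 2, 3, 3, 4, 5, 4].
The maximum is 5; one witness is 11, 8, 6, 3, 2 at positions 1,2,3,6,13.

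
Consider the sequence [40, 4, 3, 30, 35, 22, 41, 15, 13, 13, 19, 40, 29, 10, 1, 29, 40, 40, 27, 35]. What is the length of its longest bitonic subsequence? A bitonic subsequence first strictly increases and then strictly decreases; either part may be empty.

Let inc[i] be the LIS ending at i and dec[i] the longest strictly decreasing subsequence starting at i. inc = [1, 1, 1, 2, 3, 2, 4, 2, 2, 2, 3, 4, 4, 2, 1, 4, 5, 5, 4, 5], dec = [7, 3, 2, 6, 6, 5, 5, 4, 3, 3, 3, 4, 3, 2, 1, 2, 2, 2, 1, 1].
max_i inc[i]+dec[i]−1 = 8, with one witness 4, 30, 35, 22, 15, 13, 10, 1.

8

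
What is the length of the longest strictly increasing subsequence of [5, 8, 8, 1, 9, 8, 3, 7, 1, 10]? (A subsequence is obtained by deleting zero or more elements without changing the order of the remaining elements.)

Scanning left to right, the best length ending at each element is: 5→1, 8→2, 8→2, 1→1, 9→3, 8→2, 3→2, 7→3, 1→1, 10→4.
So the longest increasing subsequence has length 4, e.g. 5, 8, 9, 10.

4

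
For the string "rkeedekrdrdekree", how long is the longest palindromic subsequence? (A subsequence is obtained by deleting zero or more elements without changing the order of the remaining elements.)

11

One longest palindromic subsequence is rkedrdrdekr (positions 1,2,3,5,8,9,10,11,12,13,14); it reads the same forward and backward, and the interval DP gives dp[1][16] = 11.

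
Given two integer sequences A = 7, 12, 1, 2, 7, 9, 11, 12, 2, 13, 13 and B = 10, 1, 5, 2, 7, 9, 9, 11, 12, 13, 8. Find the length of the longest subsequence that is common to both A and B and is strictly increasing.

7

A longest common strictly increasing subsequence is 1, 2, 7, 9, 11, 12, 13 (length 7); it appears in order in both A and B, and no longer such subsequence exists.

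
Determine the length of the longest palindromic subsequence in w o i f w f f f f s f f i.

9

Using dp[i][j] = 2 + dp[i+1][j−1] if the ends match, else max(dp[i+1][j], dp[i][j−1]):
dp[1][13] = 9. A witness is ifffffffi at positions 3,4,6,7,8,9,11,12,13.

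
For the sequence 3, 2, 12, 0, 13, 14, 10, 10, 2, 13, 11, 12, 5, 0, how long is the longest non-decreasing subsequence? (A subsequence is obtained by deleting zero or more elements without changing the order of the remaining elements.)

One longest non-decreasing subsequence is 3, 10, 10, 11, 12 (positions 1,7,8,11,12), of length 5; no longer one exists.

5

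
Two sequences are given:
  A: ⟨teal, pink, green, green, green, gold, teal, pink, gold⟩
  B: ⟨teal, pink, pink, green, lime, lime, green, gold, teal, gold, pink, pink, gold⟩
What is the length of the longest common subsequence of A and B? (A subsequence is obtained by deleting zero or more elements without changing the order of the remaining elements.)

Backtracking the LCS table gives one alignment: teal (A1,B1) → pink (A2,B3) → green (A3,B4) → green (A5,B7) → gold (A6,B8) → teal (A7,B9) → pink (A8,B12) → gold (A9,B13).
So the longest common subsequence has length 8.

8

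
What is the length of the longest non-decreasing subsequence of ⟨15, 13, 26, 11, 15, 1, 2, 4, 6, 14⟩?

Let dp[i] be the longest non-decreasing subsequence ending at position i. Then dp = [1, 1, 2, 1, 2, 1, 2, 3, 4, 5].
The maximum is 5; one witness is 1, 2, 4, 6, 14 at positions 6,7,8,9,10.

5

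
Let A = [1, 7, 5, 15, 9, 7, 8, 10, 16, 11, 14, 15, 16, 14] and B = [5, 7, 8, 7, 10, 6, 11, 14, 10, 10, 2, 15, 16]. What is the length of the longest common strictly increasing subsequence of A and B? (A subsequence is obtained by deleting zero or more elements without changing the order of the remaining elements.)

8

For each value that appears in both, track the longest common increasing run ending there.
The best achievable length is 8; one witness is 5, 7, 8, 10, 11, 14, 15, 16 (A-positions 3,6,7,8,10,11,12,13, B-positions 1,2,3,5,7,8,12,13).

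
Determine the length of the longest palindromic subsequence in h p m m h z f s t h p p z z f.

5

One longest palindromic subsequence is phthp (positions 2,5,9,10,12); it reads the same forward and backward, and the interval DP gives dp[1][15] = 5.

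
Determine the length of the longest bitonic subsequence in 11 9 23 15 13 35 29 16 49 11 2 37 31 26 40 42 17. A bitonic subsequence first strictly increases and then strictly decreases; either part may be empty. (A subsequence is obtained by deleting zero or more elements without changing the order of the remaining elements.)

Let inc[i] be the LIS ending at i and dec[i] the longest strictly decreasing subsequence starting at i. inc = [1, 1, 2, 2, 2, 3, 3, 3, 4, 2, 1, 4, 4, 4, 5, 6, 4], dec = [3, 2, 5, 4, 3, 5, 4, 3, 5, 2, 1, 4, 3, 2, 2, 2, 1].
max_i inc[i]+dec[i]−1 = 8, with one witness 11, 23, 35, 49, 37, 31, 26, 17.

8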